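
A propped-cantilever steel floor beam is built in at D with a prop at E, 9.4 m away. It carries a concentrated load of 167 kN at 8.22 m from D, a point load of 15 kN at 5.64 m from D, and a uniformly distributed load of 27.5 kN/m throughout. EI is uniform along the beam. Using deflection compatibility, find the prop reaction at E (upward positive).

R_E = 239.1 kN

Choose R_E as the redundant. The primary structure is the cantilever fixed at D.
Primary-structure tip deflection at E by superposition:
  point load 167 at a = 8.22: Pa²(3L − a)/(6EI) = 37575/EI
  point load 15 at a = 5.64: Pa²(3L − a)/(6EI) = 1794/EI
  UDL 27.5: wL⁴/(8EI) = 26838/EI
  δ_0 = 66208/EI
Tip deflection under a unit load at E: L³/(3EI) = 276.9/EI.
The prop prevents deflection at E: R_E = δ_0/δ_{EE} = 66208/276.9 = 239.1 kN.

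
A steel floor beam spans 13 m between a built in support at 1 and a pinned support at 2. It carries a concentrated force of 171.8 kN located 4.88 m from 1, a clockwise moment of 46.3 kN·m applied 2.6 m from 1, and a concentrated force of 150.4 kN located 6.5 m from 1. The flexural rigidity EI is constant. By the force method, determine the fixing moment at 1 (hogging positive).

M_1 = 813.3 kN·m

Take the reaction at 2 as the redundant and release it; the primary structure is a cantilever fixed at 1.
Free-end deflection of the primary structure under the applied loading (downward +):
  point load 171.8 at a = 4.88: Pa²(3L − a)/(6EI) = 23266/EI
  clockwise couple 46.3 at a = 2.6: M₀a(2L − a)/(2EI) = 1408/EI
  point load 150.4 at a = 6.5: Pa²(3L − a)/(6EI) = 34420/EI
  δ_0 = 59094/EI
Flexibility coefficient — unit upward force at 2: δ_{22} = L³/(3EI) = 732.3/EI.
The prop prevents deflection at 2: R_2 = δ_0/δ_{22} = 59094/732.3 = 80.69 kN.
Moment equilibrium about 1: M_1 = Σ(load moments about 1) − R_2·L = 1862 − 80.69×13 = 813.3 kN·m.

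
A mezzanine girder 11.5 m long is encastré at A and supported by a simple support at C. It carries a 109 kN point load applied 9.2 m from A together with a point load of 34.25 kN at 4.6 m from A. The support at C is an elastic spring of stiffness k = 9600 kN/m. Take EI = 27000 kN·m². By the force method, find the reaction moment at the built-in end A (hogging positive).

Choose R_C as the redundant. The primary structure is the cantilever fixed at A.
Free-end deflection of the primary structure under the applied loading (downward +):
  point load 109 at a = 9.2: Pa²(3L − a)/(6EI) = 38902/EI
  point load 34.25 at a = 4.6: Pa²(3L − a)/(6EI) = 3612/EI
  δ_0 = 42514/EI
Flexibility coefficient — unit upward force at C: δ_{CC} = L³/(3EI) = 507/EI.
With EI = 27000 kN·m²: δ_0 = 1.5746 m and δ_{CC} = 0.018776 m/kN.
Compatibility — the spring shortens by R_C/k under the reaction it provides: δ_0 − R_C·δ_{CC} = R_C/k. With 1/k = 0.000104 m/kN, R_C = δ_0 / (δ_{CC} + 1/k) = 1.5746 / (0.018776 + 0.000104) = 83.4 kN.
Moment equilibrium about A: M_A = Σ(load moments about A) − R_C·L = 1160 − 83.4×11.5 = 201.3 kN·m.

M_A = 201.3 kN·m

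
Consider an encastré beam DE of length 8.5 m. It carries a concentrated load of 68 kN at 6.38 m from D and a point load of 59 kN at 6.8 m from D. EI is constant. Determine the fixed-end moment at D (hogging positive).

Release both end moments; the primary structure is a simply-supported span DE with redundants M_D and M_E.
Simple-span end rotations at D and E under the given loads:
  at D: point load 68 at a = 6.38: Pab(L + b)/(6LEI) = 191.5/EI
  at E: point load 68 at a = 6.38: Pab(L + a)/(6LEI) = 268.3/EI
  at D: point load 59 at a = 6.8: Pab(L + b)/(6LEI) = 136.4/EI
  at E: point load 59 at a = 6.8: Pab(L + a)/(6LEI) = 204.6/EI
  θ_D0 = 327.9/EI,  θ_E0 = 473/EI
Flexibility coefficients: a unit moment at one end gives L/(3EI) there and L/(6EI) at the far end, so f₁₁ = f₂₂ = 2.833/EI and f₁₂ = f₂₁ = 1.417/EI.
Compatibility — zero rotation at each built-in end:
  2.833 M_D + 1.417 M_E = 327.9
  1.417 M_D + 2.833 M_E = 473
Solving the pair gives M_D = 43.04 kN·m and M_E = 145.4 kN·m (hogging).

M_D = 43.04 kN·m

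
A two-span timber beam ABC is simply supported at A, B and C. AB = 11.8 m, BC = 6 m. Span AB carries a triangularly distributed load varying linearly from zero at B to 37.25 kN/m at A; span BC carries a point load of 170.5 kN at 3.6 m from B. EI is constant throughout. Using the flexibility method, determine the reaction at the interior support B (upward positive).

Take M_B as the redundant. Released structure: two simple spans AB and BC with a hinge at B.
Rotations at B on the released spans (each span's end-slope, ×1/EI):
  span AB: triangular load, peak 37.25: 7w₀L³/(360EI) = 1190/EI
  span BC: point load 170.5 at a = 3.6: Pab(L + b)/(6LEI) = 343.7/EI
  relative rotation θ_0 = (1190 + 343.7)/EI = 1534/EI
A unit hogging moment at B produces rotation L₁/(3EI) + L₂/(3EI) = 5.933/EI.
Compatibility: M_B·(L₁+L₂)/(3EI) = θ_0, giving M_B = 258.5 kN·m (hogging).
Span AB, ΣM about A with M_B applied at B: R_B^{AB}·11.8 = 864.4 + 258.5, so R_B^{AB} = 95.17 kN and R_A = 219.8 − 95.17 = 124.6 kN.
Span BC, ΣM about C: R_B^{BC}·6 = 409.2 + 258.5, so R_B^{BC} = 111.3 kN and R_C = 170.5 − 111.3 = 59.22 kN.
R_B = 95.17 + 111.3 = 206.4 kN.

R_B = 206.4 kN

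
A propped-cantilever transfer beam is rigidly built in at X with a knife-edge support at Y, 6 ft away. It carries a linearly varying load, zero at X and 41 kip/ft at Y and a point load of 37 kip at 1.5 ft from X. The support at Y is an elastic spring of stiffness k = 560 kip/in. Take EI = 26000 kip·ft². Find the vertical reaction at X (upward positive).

R_X = 92.78 kip

Remove the prop at Y; the released (primary) structure is a cantilever built in at X.
Deflection at Y on the released cantilever, summing each load's contribution:
  triangular load, peak 41 at the free end: 11w₀L⁴/(120EI) = 4871/EI
  point load 37 at a = 1.5: Pa²(3L − a)/(6EI) = 228.9/EI
  δ_0 = 5100/EI
Tip deflection under a unit load at Y: L³/(3EI) = 72/EI.
With EI = 26000 kip·ft²: δ_0 = 0.19614 ft and δ_{YY} = 0.002769 ft/kip.
Compatibility — the spring shortens by R_Y/k under the reaction it provides: δ_0 − R_Y·δ_{YY} = R_Y/k. With 1/k = 1/(560×12) ft/kip = 0.000149 ft/kip, R_Y = δ_0 / (δ_{YY} + 1/k) = 0.19614 / (0.002769 + 0.000149) = 67.22 kip.
Vertical equilibrium: R_X = ΣP − R_Y = 160 − 67.22 = 92.78 kip.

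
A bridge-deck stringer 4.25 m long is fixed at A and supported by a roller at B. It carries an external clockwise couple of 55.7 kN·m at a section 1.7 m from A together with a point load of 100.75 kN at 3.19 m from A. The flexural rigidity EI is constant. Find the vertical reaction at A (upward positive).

R_A = 24.33 kN

Choose R_B as the redundant. The primary structure is the cantilever fixed at A.
Deflection at B on the released cantilever, summing each load's contribution:
  clockwise couple 55.7 at a = 1.7: M₀a(2L − a)/(2EI) = 321.9/EI
  point load 100.75 at a = 3.19: Pa²(3L − a)/(6EI) = 1634/EI
  δ_0 = 1955/EI
Tip deflection under a unit load at B: L³/(3EI) = 25.59/EI.
The prop prevents deflection at B: R_B = δ_0/δ_{BB} = 1955/25.59 = 76.42 kN.
Vertical equilibrium: R_A = ΣP − R_B = 100.8 − 76.42 = 24.33 kN.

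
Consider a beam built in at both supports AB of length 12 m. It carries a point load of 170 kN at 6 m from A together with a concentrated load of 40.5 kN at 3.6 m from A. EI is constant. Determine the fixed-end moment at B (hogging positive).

M_B = 285.6 kN·m

Release both end moments; the primary structure is a simply-supported span AB with redundants M_A and M_B.
End rotations of the released simple span under the applied load (×1/EI):
  at A: point load 170 at a = 6: Pab(L + b)/(6LEI) = 1530/EI
  at B: point load 170 at a = 6: Pab(L + a)/(6LEI) = 1530/EI
  at A: point load 40.5 at a = 3.6: Pab(L + b)/(6LEI) = 347/EI
  at B: point load 40.5 at a = 3.6: Pab(L + a)/(6LEI) = 265.4/EI
  θ_A0 = 1877/EI,  θ_B0 = 1795/EI
Flexibility coefficients: a unit moment at one end gives L/(3EI) there and L/(6EI) at the far end, so f₁₁ = f₂₂ = 4/EI and f₁₂ = f₂₁ = 2/EI.
Compatibility — zero rotation at each built-in end:
  4 M_A + 2 M_B = 1877
  2 M_A + 4 M_B = 1795
Solving the pair gives M_A = 326.4 kN·m and M_B = 285.6 kN·m (hogging).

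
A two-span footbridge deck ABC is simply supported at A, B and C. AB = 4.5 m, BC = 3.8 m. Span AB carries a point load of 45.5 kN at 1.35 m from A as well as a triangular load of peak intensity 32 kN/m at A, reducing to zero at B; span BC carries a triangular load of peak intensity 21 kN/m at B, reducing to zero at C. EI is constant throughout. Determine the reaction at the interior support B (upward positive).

Insert a hinge at B; M_B is the redundant, and each span becomes simply supported.
End slopes at the hinge B, treating each span as simply supported:
  span AB: point load 45.5 at a = 1.35: Pab(L + a)/(6LEI) = 41.92/EI
  span AB: triangular load, peak 32: 7w₀L³/(360EI) = 56.7/EI
  span BC: triangular load, peak 21: w₀L³/(45EI) = 25.61/EI
  relative rotation θ_0 = (98.62 + 25.61)/EI = 124.2/EI
A unit hogging moment at B produces rotation L₁/(3EI) + L₂/(3EI) = 2.767/EI.
Compatibility: M_B·(L₁+L₂)/(3EI) = θ_0, giving M_B = 44.9 kN·m (hogging).
Span AB, ΣM about A with M_B applied at B: R_B^{AB}·4.5 = 169.4 + 44.9, so R_B^{AB} = 47.63 kN and R_A = 117.5 − 47.63 = 69.87 kN.
Span BC, ΣM about C: R_B^{BC}·3.8 = 101.1 + 44.9, so R_B^{BC} = 38.42 kN and R_C = 39.9 − 38.42 = 1.484 kN.
R_B = 47.63 + 38.42 = 86.04 kN.

R_B = 86.04 kN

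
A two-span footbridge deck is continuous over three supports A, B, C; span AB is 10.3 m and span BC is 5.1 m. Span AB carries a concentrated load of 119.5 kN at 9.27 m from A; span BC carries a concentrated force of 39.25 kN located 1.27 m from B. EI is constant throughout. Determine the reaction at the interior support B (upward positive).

R_B = 160.8 kN

Take M_B as the redundant. Released structure: two simple spans AB and BC with a hinge at B.
Rotations at B on the released spans (each span's end-slope, ×1/EI):
  span AB: point load 119.5 at a = 9.27: Pab(L + a)/(6LEI) = 361.3/EI
  span BC: point load 39.25 at a = 1.27: Pab(L + b)/(6LEI) = 55.72/EI
  relative rotation θ_0 = (361.3 + 55.72)/EI = 417/EI
A unit hogging moment at B produces rotation L₁/(3EI) + L₂/(3EI) = 5.133/EI.
Slope continuity at B: θ_0 = M_B·5.133/EI, so M_B = 417/5.133 = 81.24 kN·m (hogging).
Span AB, ΣM about A with M_B applied at B: R_B^{AB}·10.3 = 1108 + 81.24, so R_B^{AB} = 115.4 kN and R_A = 119.5 − 115.4 = 4.063 kN.
Span BC, ΣM about C: R_B^{BC}·5.1 = 150.3 + 81.24, so R_B^{BC} = 45.41 kN and R_C = 39.25 − 45.41 = -6.155 kN.
R_B = 115.4 + 45.41 = 160.8 kN.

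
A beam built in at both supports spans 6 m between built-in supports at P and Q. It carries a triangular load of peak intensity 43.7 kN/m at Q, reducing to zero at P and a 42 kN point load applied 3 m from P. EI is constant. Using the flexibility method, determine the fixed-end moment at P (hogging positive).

M_P = 83.94 kN·m

Release both end moments; the primary structure is a simply-supported span PQ with redundants M_P and M_Q.
End rotations of the released simple span under the applied load (×1/EI):
  at P: triangular load, peak 43.7: 7w₀L³/(360EI) = 183.5/EI
  at Q: triangular load, peak 43.7: w₀L³/(45EI) = 209.8/EI
  at P: point load 42 at a = 3: Pab(L + b)/(6LEI) = 94.5/EI
  at Q: point load 42 at a = 3: Pab(L + a)/(6LEI) = 94.5/EI
  θ_P0 = 278/EI,  θ_Q0 = 304.3/EI
Flexibility coefficients: a unit moment at one end gives L/(3EI) there and L/(6EI) at the far end, so f₁₁ = f₂₂ = 2/EI and f₁₂ = f₂₁ = 1/EI.
Compatibility — zero rotation at each built-in end:
  2 M_P + 1 M_Q = 278
  1 M_P + 2 M_Q = 304.3
Solving the pair gives M_P = 83.94 kN·m and M_Q = 110.2 kN·m (hogging).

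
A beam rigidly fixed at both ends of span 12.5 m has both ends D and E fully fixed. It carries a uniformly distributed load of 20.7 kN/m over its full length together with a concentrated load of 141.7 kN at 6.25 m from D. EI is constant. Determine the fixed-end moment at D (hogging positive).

M_D = 490.9 kN·m

Take the two fixed-end moments M_D, M_E as redundants; the released structure is the simple span DE.
End rotations of the released simple span under the applied load (×1/EI):
  at D: UDL 20.7: wL³/(24EI) = 1685/EI
  at E: UDL 20.7: wL³/(24EI) = 1685/EI
  at D: point load 141.7 at a = 6.25: Pab(L + b)/(6LEI) = 1384/EI
  at E: point load 141.7 at a = 6.25: Pab(L + a)/(6LEI) = 1384/EI
  θ_D0 = 3068/EI,  θ_E0 = 3068/EI
Flexibility coefficients: a unit moment at one end gives L/(3EI) there and L/(6EI) at the far end, so f₁₁ = f₂₂ = 4.167/EI and f₁₂ = f₂₁ = 2.083/EI.
Compatibility — zero rotation at each built-in end:
  4.167 M_D + 2.083 M_E = 3068
  2.083 M_D + 4.167 M_E = 3068
Solving the pair gives M_D = 490.9 kN·m and M_E = 490.9 kN·m (hogging).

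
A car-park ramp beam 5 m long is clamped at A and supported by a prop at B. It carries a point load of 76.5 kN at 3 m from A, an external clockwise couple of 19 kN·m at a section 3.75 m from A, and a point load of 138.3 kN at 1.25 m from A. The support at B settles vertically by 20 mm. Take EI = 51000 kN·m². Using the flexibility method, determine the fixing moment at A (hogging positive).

Release the roller at B. Primary structure: cantilever fixed at A.
Downward deflection at the released point B due to the loads:
  point load 76.5 at a = 3: Pa²(3L − a)/(6EI) = 1377/EI
  clockwise couple 19 at a = 3.75: M₀a(2L − a)/(2EI) = 222.7/EI
  point load 138.3 at a = 1.25: Pa²(3L − a)/(6EI) = 495.2/EI
  δ_0 = 2095/EI
Tip deflection under a unit load at B: L³/(3EI) = 41.67/EI.
With EI = 51000 kN·m²: δ_0 = 0.041076 m and δ_{BB} = 0.000817 m/kN.
Compatibility — the beam at B must follow the support down by 0.02 m: δ_0 − R_B·δ_{BB} = 0.02, so R_B = (0.041076 − 0.02)/0.000817 = 25.8 kN.
Moment equilibrium about A: M_A = Σ(load moments about A) − R_B·L = 421.4 − 25.8×5 = 292.4 kN·m.

M_A = 292.4 kN·m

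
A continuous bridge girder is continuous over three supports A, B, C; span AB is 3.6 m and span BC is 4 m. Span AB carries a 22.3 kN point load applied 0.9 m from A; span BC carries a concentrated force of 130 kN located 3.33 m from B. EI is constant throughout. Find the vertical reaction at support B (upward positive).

R_B = 41.46 kN

Insert a hinge at B; M_B is the redundant, and each span becomes simply supported.
Discontinuity in slope at B on the released structure — sum the simple-span end rotations:
  span AB: point load 22.3 at a = 0.9: Pab(L + a)/(6LEI) = 11.29/EI
  span BC: point load 130 at a = 3.33: Pab(L + b)/(6LEI) = 56.44/EI
  relative rotation θ_0 = (11.29 + 56.44)/EI = 67.73/EI
A unit hogging moment at B produces rotation L₁/(3EI) + L₂/(3EI) = 2.533/EI.
Slope continuity at B: θ_0 = M_B·2.533/EI, so M_B = 67.73/2.533 = 26.73 kN·m (hogging).
Span AB, ΣM about A with M_B applied at B: R_B^{AB}·3.6 = 20.07 + 26.73, so R_B^{AB} = 13 kN and R_A = 22.3 − 13 = 9.299 kN.
Span BC, ΣM about C: R_B^{BC}·4 = 87.1 + 26.73, so R_B^{BC} = 28.46 kN and R_C = 130 − 28.46 = 101.5 kN.
R_B = 13 + 28.46 = 41.46 kN.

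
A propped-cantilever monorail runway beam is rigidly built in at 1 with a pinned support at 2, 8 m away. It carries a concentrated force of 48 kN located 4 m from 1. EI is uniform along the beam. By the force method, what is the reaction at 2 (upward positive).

Choose R_2 as the redundant. The primary structure is the cantilever fixed at 1.
Free-end deflection of the primary structure under the applied loading (downward +):
  point load 48 at a = 4: Pa²(3L − a)/(6EI) = 2560/EI
Flexibility coefficient — unit upward force at 2: δ_{22} = L³/(3EI) = 170.7/EI.
Compatibility at 2: δ_0 − R_2·δ_{22} = 0, so R_2 = 2560/170.7 = 15 kN.

R_2 = 15 kN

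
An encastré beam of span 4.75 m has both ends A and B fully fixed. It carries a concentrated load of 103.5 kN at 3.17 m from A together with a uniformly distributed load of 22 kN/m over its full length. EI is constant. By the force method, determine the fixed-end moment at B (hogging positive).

Take the two fixed-end moments M_A, M_B as redundants; the released structure is the simple span AB.
On the primary (simply-supported) span, the end slopes from the loading are:
  at A: point load 103.5 at a = 3.17: Pab(L + b)/(6LEI) = 115.1/EI
  at B: point load 103.5 at a = 3.17: Pab(L + a)/(6LEI) = 144.1/EI
  at A: UDL 22: wL³/(24EI) = 98.24/EI
  at B: UDL 22: wL³/(24EI) = 98.24/EI
  θ_A0 = 213.4/EI,  θ_B0 = 242.3/EI
Flexibility coefficients: a unit moment at one end gives L/(3EI) there and L/(6EI) at the far end, so f₁₁ = f₂₂ = 1.583/EI and f₁₂ = f₂₁ = 0.7917/EI.
Compatibility — zero rotation at each built-in end:
  1.583 M_A + 0.7917 M_B = 213.4
  0.7917 M_A + 1.583 M_B = 242.3
Solving the pair gives M_A = 77.67 kN·m and M_B = 114.2 kN·m (hogging).

M_B = 114.2 kN·m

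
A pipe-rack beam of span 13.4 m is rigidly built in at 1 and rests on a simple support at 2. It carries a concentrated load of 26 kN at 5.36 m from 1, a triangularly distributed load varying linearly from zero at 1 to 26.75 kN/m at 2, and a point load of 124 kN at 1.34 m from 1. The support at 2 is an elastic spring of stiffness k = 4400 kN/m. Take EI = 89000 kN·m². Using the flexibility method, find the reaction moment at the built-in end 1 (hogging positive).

M_1 = 524 kN·m

Take the reaction at 2 as the redundant and release it; the primary structure is a cantilever fixed at 1.
Downward deflection at the released point 2 due to the loads:
  point load 26 at a = 5.36: Pa²(3L − a)/(6EI) = 4337/EI
  triangular load, peak 26.75 at the free end: 11w₀L⁴/(120EI) = 79060/EI
  point load 124 at a = 1.34: Pa²(3L − a)/(6EI) = 1442/EI
  δ_0 = 84839/EI
Flexibility coefficient — unit upward force at 2: δ_{22} = L³/(3EI) = 802/EI.
With EI = 89000 kN·m²: δ_0 = 0.95325 m and δ_{22} = 0.009012 m/kN.
Compatibility — the spring shortens by R_2/k under the reaction it provides: δ_0 − R_2·δ_{22} = R_2/k. With 1/k = 0.000227 m/kN, R_2 = δ_0 / (δ_{22} + 1/k) = 0.95325 / (0.009012 + 0.000227) = 103.2 kN.
Moment equilibrium about 1: M_1 = Σ(load moments about 1) − R_2·L = 1907 − 103.2×13.4 = 524 kN·m.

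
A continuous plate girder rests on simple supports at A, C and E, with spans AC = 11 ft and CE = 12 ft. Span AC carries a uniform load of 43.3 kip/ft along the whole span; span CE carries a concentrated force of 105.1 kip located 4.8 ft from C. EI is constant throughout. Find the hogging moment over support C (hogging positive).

M_C = 439.6 kip·ft

Release continuity at C by inserting a hinge; the redundant is the internal moment M_C. The primary structure is two simply-supported spans AC and CE.
Rotations at C on the released spans (each span's end-slope, ×1/EI):
  span AC: UDL 43.3: wL³/(24EI) = 2401/EI
  span CE: point load 105.1 at a = 4.8: Pab(L + b)/(6LEI) = 968.6/EI
  relative rotation θ_0 = (2401 + 968.6)/EI = 3370/EI
A unit hogging moment at C produces rotation L₁/(3EI) + L₂/(3EI) = 7.667/EI.
Compatibility: M_C·(L₁+L₂)/(3EI) = θ_0, giving M_C = 439.6 kip·ft (hogging).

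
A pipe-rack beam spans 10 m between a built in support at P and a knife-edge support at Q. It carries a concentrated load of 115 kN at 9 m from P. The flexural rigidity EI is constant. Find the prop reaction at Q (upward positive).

R_Q = 97.81 kN

Take the reaction at Q as the redundant and release it; the primary structure is a cantilever fixed at P.
Free-end deflection of the primary structure under the applied loading (downward +):
  point load 115 at a = 9: Pa²(3L − a)/(6EI) = 32602/EI
Tip deflection under a unit load at Q: L³/(3EI) = 333.3/EI.
Compatibility at Q: δ_0 − R_Q·δ_{QQ} = 0, so R_Q = 32602/333.3 = 97.81 kN.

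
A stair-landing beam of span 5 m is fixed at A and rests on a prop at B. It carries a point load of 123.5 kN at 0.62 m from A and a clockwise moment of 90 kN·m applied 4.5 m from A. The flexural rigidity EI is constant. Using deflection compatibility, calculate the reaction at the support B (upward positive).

R_B = 29.46 kN

Release the roller at B. Primary structure: cantilever fixed at A.
Primary-structure tip deflection at B by superposition:
  point load 123.5 at a = 0.62: Pa²(3L − a)/(6EI) = 113.8/EI
  clockwise couple 90 at a = 4.5: M₀a(2L − a)/(2EI) = 1114/EI
  δ_0 = 1228/EI
Tip deflection under a unit load at B: L³/(3EI) = 41.67/EI.
The prop prevents deflection at B: R_B = δ_0/δ_{BB} = 1228/41.67 = 29.46 kN.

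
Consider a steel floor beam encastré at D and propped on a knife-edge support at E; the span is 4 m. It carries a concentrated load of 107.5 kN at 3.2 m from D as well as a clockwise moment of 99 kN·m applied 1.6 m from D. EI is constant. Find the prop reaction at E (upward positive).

Remove the prop at E; the released (primary) structure is a cantilever built in at D.
Free-end deflection of the primary structure under the applied loading (downward +):
  point load 107.5 at a = 3.2: Pa²(3L − a)/(6EI) = 1615/EI
  clockwise couple 99 at a = 1.6: M₀a(2L − a)/(2EI) = 506.9/EI
  δ_0 = 2121/EI
Flexibility coefficient — unit upward force at E: δ_{EE} = L³/(3EI) = 21.33/EI.
The prop prevents deflection at E: R_E = δ_0/δ_{EE} = 2121/21.33 = 99.44 kN.

R_E = 99.44 kN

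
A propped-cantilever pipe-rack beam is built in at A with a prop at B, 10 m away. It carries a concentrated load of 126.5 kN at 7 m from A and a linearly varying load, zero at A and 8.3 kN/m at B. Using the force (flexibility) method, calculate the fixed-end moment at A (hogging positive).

M_A = 221.1 kN·m

Release the roller at B. Primary structure: cantilever fixed at A.
Deflection at B on the released cantilever, summing each load's contribution:
  point load 126.5 at a = 7: Pa²(3L − a)/(6EI) = 23761/EI
  triangular load, peak 8.3 at the free end: 11w₀L⁴/(120EI) = 7608/EI
  δ_0 = 31369/EI
Flexibility coefficient — unit upward force at B: δ_{BB} = L³/(3EI) = 333.3/EI.
Compatibility at B: δ_0 − R_B·δ_{BB} = 0, so R_B = 31369/333.3 = 94.11 kN.
Moment equilibrium about A: M_A = Σ(load moments about A) − R_B·L = 1162 − 94.11×10 = 221.1 kN·m.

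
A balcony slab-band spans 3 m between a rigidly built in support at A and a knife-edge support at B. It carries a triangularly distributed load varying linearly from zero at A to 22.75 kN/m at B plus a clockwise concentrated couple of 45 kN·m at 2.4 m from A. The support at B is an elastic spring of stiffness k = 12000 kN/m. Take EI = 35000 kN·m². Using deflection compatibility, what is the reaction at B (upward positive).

R_B = 30.49 kN

Release the roller at B. Primary structure: cantilever fixed at A.
Downward deflection at the released point B due to the loads:
  triangular load, peak 22.75 at the free end: 11w₀L⁴/(120EI) = 168.9/EI
  clockwise couple 45 at a = 2.4: M₀a(2L − a)/(2EI) = 194.4/EI
  δ_0 = 363.3/EI
Tip deflection under a unit load at B: L³/(3EI) = 9/EI.
With EI = 35000 kN·m²: δ_0 = 0.010381 m and δ_{BB} = 0.000257 m/kN.
Compatibility — the spring shortens by R_B/k under the reaction it provides: δ_0 − R_B·δ_{BB} = R_B/k. With 1/k = 0.000083 m/kN, R_B = δ_0 / (δ_{BB} + 1/k) = 0.010381 / (0.000257 + 0.000083) = 30.49 kN.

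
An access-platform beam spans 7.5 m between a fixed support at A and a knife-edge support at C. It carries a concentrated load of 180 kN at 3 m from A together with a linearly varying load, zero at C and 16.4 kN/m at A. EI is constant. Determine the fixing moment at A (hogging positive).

M_A = 320.7 kN·m

Remove the prop at C; the released (primary) structure is a cantilever built in at A.
Free-end deflection of the primary structure under the applied loading (downward +):
  point load 180 at a = 3: Pa²(3L − a)/(6EI) = 5265/EI
  triangular load, peak 16.4 at the fixed end: w₀L⁴/(30EI) = 1730/EI
  δ_0 = 6995/EI
Tip deflection under a unit load at C: L³/(3EI) = 140.6/EI.
Compatibility at C: δ_0 − R_C·δ_{CC} = 0, so R_C = 6995/140.6 = 49.74 kN.
Moment equilibrium about A: M_A = Σ(load moments about A) − R_C·L = 693.8 − 49.74×7.5 = 320.7 kN·m.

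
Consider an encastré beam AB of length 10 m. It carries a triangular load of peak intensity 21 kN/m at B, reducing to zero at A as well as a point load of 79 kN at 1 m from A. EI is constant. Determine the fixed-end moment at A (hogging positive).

Take the two fixed-end moments M_A, M_B as redundants; the released structure is the simple span AB.
End rotations of the released simple span under the applied load (×1/EI):
  at A: triangular load, peak 21: 7w₀L³/(360EI) = 408.3/EI
  at B: triangular load, peak 21: w₀L³/(45EI) = 466.7/EI
  at A: point load 79 at a = 1: Pab(L + b)/(6LEI) = 225.2/EI
  at B: point load 79 at a = 1: Pab(L + a)/(6LEI) = 130.3/EI
  θ_A0 = 633.5/EI,  θ_B0 = 597/EI
Flexibility coefficients: a unit moment at one end gives L/(3EI) there and L/(6EI) at the far end, so f₁₁ = f₂₂ = 3.333/EI and f₁₂ = f₂₁ = 1.667/EI.
Compatibility — zero rotation at each built-in end:
  3.333 M_A + 1.667 M_B = 633.5
  1.667 M_A + 3.333 M_B = 597
Solving the pair gives M_A = 134 kN·m and M_B = 112.1 kN·m (hogging).

M_A = 134 kN·m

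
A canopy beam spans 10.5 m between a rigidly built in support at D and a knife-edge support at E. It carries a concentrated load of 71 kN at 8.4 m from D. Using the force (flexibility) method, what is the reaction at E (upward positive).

R_E = 49.98 kN

Remove the prop at E; the released (primary) structure is a cantilever built in at D.
Free-end deflection of the primary structure under the applied loading (downward +):
  point load 71 at a = 8.4: Pa²(3L − a)/(6EI) = 19288/EI
Flexibility coefficient — unit upward force at E: δ_{EE} = L³/(3EI) = 385.9/EI.
The prop prevents deflection at E: R_E = δ_0/δ_{EE} = 19288/385.9 = 49.98 kN.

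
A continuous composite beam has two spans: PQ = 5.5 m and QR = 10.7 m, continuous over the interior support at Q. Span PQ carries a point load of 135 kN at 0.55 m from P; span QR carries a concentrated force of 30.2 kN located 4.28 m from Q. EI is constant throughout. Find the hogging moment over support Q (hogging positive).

Release continuity at Q by inserting a hinge; the redundant is the internal moment M_Q. The primary structure is two simply-supported spans PQ and QR.
Rotations at Q on the released spans (each span's end-slope, ×1/EI):
  span PQ: point load 135 at a = 0.55: Pab(L + a)/(6LEI) = 67.38/EI
  span QR: point load 30.2 at a = 4.28: Pab(L + b)/(6LEI) = 221.3/EI
  relative rotation θ_0 = (67.38 + 221.3)/EI = 288.7/EI
A unit hogging moment at Q produces rotation L₁/(3EI) + L₂/(3EI) = 5.4/EI.
Compatibility: M_Q·(L₁+L₂)/(3EI) = θ_0, giving M_Q = 53.46 kN·m (hogging).

M_Q = 53.46 kN·m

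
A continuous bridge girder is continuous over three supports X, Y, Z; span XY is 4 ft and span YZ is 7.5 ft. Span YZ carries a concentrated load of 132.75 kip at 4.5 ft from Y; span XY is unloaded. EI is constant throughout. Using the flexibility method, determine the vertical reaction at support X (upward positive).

R_X = -27.27 kip

Take M_Y as the redundant. Released structure: two simple spans XY and YZ with a hinge at Y.
End slopes at the hinge Y, treating each span as simply supported:
  span YZ: point load 132.75 at a = 4.5: Pab(L + b)/(6LEI) = 418.2/EI
  relative rotation θ_0 = (0 + 418.2)/EI = 418.2/EI
A unit hogging moment at Y produces rotation L₁/(3EI) + L₂/(3EI) = 3.833/EI.
Slope continuity at Y: θ_0 = M_Y·3.833/EI, so M_Y = 418.2/3.833 = 109.1 kip·ft (hogging).
Span XY, ΣM about X with M_Y applied at Y: R_Y^{XY}·4 = 0 + 109.1, so R_Y^{XY} = 27.27 kip and R_X = 0 − 27.27 = -27.27 kip.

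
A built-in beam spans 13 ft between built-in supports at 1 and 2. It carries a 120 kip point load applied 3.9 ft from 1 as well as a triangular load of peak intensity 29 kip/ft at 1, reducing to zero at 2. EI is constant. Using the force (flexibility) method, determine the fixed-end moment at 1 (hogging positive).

M_1 = 474.4 kip·ft

Take the two fixed-end moments M_1, M_2 as redundants; the released structure is the simple span 12.
On the primary (simply-supported) span, the end slopes from the loading are:
  at 1: point load 120 at a = 3.9: Pab(L + b)/(6LEI) = 1207/EI
  at 2: point load 120 at a = 3.9: Pab(L + a)/(6LEI) = 922.7/EI
  at 1: triangular load, peak 29: w₀L³/(45EI) = 1416/EI
  at 2: triangular load, peak 29: 7w₀L³/(360EI) = 1239/EI
  θ_10 = 2623/EI,  θ_20 = 2162/EI
Flexibility coefficients: a unit moment at one end gives L/(3EI) there and L/(6EI) at the far end, so f₁₁ = f₂₂ = 4.333/EI and f₁₂ = f₂₁ = 2.167/EI.
Compatibility — zero rotation at each built-in end:
  4.333 M_1 + 2.167 M_2 = 2623
  2.167 M_1 + 4.333 M_2 = 2162
Solving the pair gives M_1 = 474.4 kip·ft and M_2 = 261.6 kip·ft (hogging).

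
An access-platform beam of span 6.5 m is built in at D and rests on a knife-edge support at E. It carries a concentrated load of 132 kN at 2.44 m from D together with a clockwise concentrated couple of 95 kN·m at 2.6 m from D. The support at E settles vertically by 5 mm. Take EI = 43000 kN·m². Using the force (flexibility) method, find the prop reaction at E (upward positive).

R_E = 36.09 kN

Choose R_E as the redundant. The primary structure is the cantilever fixed at D.
Free-end deflection of the primary structure under the applied loading (downward +):
  point load 132 at a = 2.44: Pa²(3L − a)/(6EI) = 2235/EI
  clockwise couple 95 at a = 2.6: M₀a(2L − a)/(2EI) = 1284/EI
  δ_0 = 3519/EI
Flexibility coefficient — unit upward force at E: δ_{EE} = L³/(3EI) = 91.54/EI.
With EI = 43000 kN·m²: δ_0 = 0.081835 m and δ_{EE} = 0.002129 m/kN.
Compatibility — the beam at E must follow the support down by 0.005 m: δ_0 − R_E·δ_{EE} = 0.005, so R_E = (0.081835 − 0.005)/0.002129 = 36.09 kN.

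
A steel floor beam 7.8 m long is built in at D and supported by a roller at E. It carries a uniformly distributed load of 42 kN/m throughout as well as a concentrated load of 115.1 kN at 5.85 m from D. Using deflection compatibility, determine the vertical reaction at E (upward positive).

R_E = 195.7 kN

Remove the prop at E; the released (primary) structure is a cantilever built in at D.
Free-end deflection of the primary structure under the applied loading (downward +):
  UDL 42: wL⁴/(8EI) = 19433/EI
  point load 115.1 at a = 5.85: Pa²(3L − a)/(6EI) = 11522/EI
  δ_0 = 30955/EI
Flexibility coefficient — unit upward force at E: δ_{EE} = L³/(3EI) = 158.2/EI.
Compatibility at E: δ_0 − R_E·δ_{EE} = 0, so R_E = 30955/158.2 = 195.7 kN.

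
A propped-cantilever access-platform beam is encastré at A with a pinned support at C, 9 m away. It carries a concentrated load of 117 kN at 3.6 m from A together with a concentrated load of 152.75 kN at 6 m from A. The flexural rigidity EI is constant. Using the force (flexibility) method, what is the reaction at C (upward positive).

R_C = 103.5 kN

Release the roller at C. Primary structure: cantilever fixed at A.
Deflection at C on the released cantilever, summing each load's contribution:
  point load 117 at a = 3.6: Pa²(3L − a)/(6EI) = 5914/EI
  point load 152.75 at a = 6: Pa²(3L − a)/(6EI) = 19246/EI
  δ_0 = 25160/EI
Flexibility coefficient — unit upward force at C: δ_{CC} = L³/(3EI) = 243/EI.
The prop prevents deflection at C: R_C = δ_0/δ_{CC} = 25160/243 = 103.5 kN.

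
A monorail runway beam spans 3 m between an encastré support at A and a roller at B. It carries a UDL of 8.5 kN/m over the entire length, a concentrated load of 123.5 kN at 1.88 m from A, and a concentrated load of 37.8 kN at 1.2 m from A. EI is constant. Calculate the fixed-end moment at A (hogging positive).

M_A = 90.86 kN·m

Choose R_B as the redundant. The primary structure is the cantilever fixed at A.
Deflection at B on the released cantilever, summing each load's contribution:
  UDL 8.5: wL⁴/(8EI) = 86.06/EI
  point load 123.5 at a = 1.88: Pa²(3L − a)/(6EI) = 518/EI
  point load 37.8 at a = 1.2: Pa²(3L − a)/(6EI) = 70.76/EI
  δ_0 = 674.8/EI
Tip deflection under a unit load at B: L³/(3EI) = 9/EI.
Compatibility at B: δ_0 − R_B·δ_{BB} = 0, so R_B = 674.8/9 = 74.98 kN.
Moment equilibrium about A: M_A = Σ(load moments about A) − R_B·L = 315.8 − 74.98×3 = 90.86 kN·m.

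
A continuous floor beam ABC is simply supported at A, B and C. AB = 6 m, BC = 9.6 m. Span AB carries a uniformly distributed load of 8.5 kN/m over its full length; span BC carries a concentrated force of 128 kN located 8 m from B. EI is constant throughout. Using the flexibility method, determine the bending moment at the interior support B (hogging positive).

M_B = 75.98 kN·m

Insert a hinge at B; M_B is the redundant, and each span becomes simply supported.
Discontinuity in slope at B on the released structure — sum the simple-span end rotations:
  span AB: UDL 8.5: wL³/(24EI) = 76.5/EI
  span BC: point load 128 at a = 8: Pab(L + b)/(6LEI) = 318.6/EI
  relative rotation θ_0 = (76.5 + 318.6)/EI = 395.1/EI
A unit hogging moment at B produces rotation L₁/(3EI) + L₂/(3EI) = 5.2/EI.
Compatibility: M_B·(L₁+L₂)/(3EI) = θ_0, giving M_B = 75.98 kN·m (hogging).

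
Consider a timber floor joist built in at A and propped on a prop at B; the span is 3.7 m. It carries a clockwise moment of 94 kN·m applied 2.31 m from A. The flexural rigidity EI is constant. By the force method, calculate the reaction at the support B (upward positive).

R_B = 32.73 kN

Choose R_B as the redundant. The primary structure is the cantilever fixed at A.
Deflection at B on the released cantilever, summing each load's contribution:
  clockwise couple 94 at a = 2.31: M₀a(2L − a)/(2EI) = 552.6/EI
Flexibility coefficient — unit upward force at B: δ_{BB} = L³/(3EI) = 16.88/EI.
Compatibility at B: δ_0 − R_B·δ_{BB} = 0, so R_B = 552.6/16.88 = 32.73 kN.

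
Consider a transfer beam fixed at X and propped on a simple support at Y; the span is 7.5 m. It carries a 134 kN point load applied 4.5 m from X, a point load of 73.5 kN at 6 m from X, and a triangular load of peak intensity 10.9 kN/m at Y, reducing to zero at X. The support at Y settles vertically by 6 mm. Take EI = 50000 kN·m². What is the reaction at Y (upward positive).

Take the reaction at Y as the redundant and release it; the primary structure is a cantilever fixed at X.
Deflection at Y on the released cantilever, summing each load's contribution:
  point load 134 at a = 4.5: Pa²(3L − a)/(6EI) = 8140/EI
  point load 73.5 at a = 6: Pa²(3L − a)/(6EI) = 7276/EI
  triangular load, peak 10.9 at the free end: 11w₀L⁴/(120EI) = 3161/EI
  δ_0 = 18578/EI
Flexibility coefficient — unit upward force at Y: δ_{YY} = L³/(3EI) = 140.6/EI.
With EI = 50000 kN·m²: δ_0 = 0.37157 m and δ_{YY} = 0.002812 m/kN.
Compatibility — the beam at Y must follow the support down by 0.006 m: δ_0 − R_Y·δ_{YY} = 0.006, so R_Y = (0.37157 − 0.006)/0.002812 = 130 kN.

R_Y = 130 kN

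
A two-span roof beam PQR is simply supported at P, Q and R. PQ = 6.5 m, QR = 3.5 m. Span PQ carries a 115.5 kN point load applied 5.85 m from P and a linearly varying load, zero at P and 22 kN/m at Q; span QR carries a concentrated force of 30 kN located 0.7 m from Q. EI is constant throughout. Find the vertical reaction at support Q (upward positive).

R_Q = 214 kN

Release continuity at Q by inserting a hinge; the redundant is the internal moment M_Q. The primary structure is two simply-supported spans PQ and QR.
Rotations at Q on the released spans (each span's end-slope, ×1/EI):
  span PQ: point load 115.5 at a = 5.85: Pab(L + a)/(6LEI) = 139.1/EI
  span PQ: triangular load, peak 22: w₀L³/(45EI) = 134.3/EI
  span QR: point load 30 at a = 0.7: Pab(L + b)/(6LEI) = 17.64/EI
  relative rotation θ_0 = (273.3 + 17.64)/EI = 291/EI
A unit hogging moment at Q produces rotation L₁/(3EI) + L₂/(3EI) = 3.333/EI.
Compatibility: M_Q·(L₁+L₂)/(3EI) = θ_0, giving M_Q = 87.29 kN·m (hogging).
Span PQ, ΣM about P with M_Q applied at Q: R_Q^{PQ}·6.5 = 985.5 + 87.29, so R_Q^{PQ} = 165 kN and R_P = 187 − 165 = 21.95 kN.
Span QR, ΣM about R: R_Q^{QR}·3.5 = 84 + 87.29, so R_Q^{QR} = 48.94 kN and R_R = 30 − 48.94 = -18.94 kN.
R_Q = 165 + 48.94 = 214 kN.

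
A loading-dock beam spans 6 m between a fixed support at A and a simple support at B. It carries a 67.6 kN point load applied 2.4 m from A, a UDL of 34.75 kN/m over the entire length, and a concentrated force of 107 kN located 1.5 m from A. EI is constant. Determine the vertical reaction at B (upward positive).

Remove the prop at B; the released (primary) structure is a cantilever built in at A.
Free-end deflection of the primary structure under the applied loading (downward +):
  point load 67.6 at a = 2.4: Pa²(3L − a)/(6EI) = 1012/EI
  UDL 34.75: wL⁴/(8EI) = 5630/EI
  point load 107 at a = 1.5: Pa²(3L − a)/(6EI) = 662.1/EI
  δ_0 = 7304/EI
Flexibility coefficient — unit upward force at B: δ_{BB} = L³/(3EI) = 72/EI.
Compatibility at B: δ_0 − R_B·δ_{BB} = 0, so R_B = 7304/72 = 101.4 kN.

R_B = 101.4 kN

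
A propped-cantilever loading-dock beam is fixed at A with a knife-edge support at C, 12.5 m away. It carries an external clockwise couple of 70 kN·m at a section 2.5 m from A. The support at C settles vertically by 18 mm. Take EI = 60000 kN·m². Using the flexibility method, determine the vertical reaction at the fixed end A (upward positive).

R_A = -1.365 kN

Remove the prop at C; the released (primary) structure is a cantilever built in at A.
Primary-structure tip deflection at C by superposition:
  clockwise couple 70 at a = 2.5: M₀a(2L − a)/(2EI) = 1969/EI
Flexibility coefficient — unit upward force at C: δ_{CC} = L³/(3EI) = 651/EI.
With EI = 60000 kN·m²: δ_0 = 0.032813 m and δ_{CC} = 0.010851 m/kN.
Compatibility — the beam at C must follow the support down by 0.018 m: δ_0 − R_C·δ_{CC} = 0.018, so R_C = (0.032813 − 0.018)/0.010851 = 1.365 kN.
Vertical equilibrium: R_A = ΣP − R_C = 0 − 1.365 = -1.365 kN.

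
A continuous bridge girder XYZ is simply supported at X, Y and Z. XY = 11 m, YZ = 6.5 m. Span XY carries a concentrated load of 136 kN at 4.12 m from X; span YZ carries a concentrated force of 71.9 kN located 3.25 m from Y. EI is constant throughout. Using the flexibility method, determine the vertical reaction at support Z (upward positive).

Insert a hinge at Y; M_Y is the redundant, and each span becomes simply supported.
Discontinuity in slope at Y on the released structure — sum the simple-span end rotations:
  span XY: point load 136 at a = 4.12: Pab(L + a)/(6LEI) = 883.1/EI
  span YZ: point load 71.9 at a = 3.25: Pab(L + b)/(6LEI) = 189.9/EI
  relative rotation θ_0 = (883.1 + 189.9)/EI = 1073/EI
A unit hogging moment at Y produces rotation L₁/(3EI) + L₂/(3EI) = 5.833/EI.
Compatibility: M_Y·(L₁+L₂)/(3EI) = θ_0, giving M_Y = 183.9 kN·m (hogging).
Span YZ, ΣM about Z: R_Y^{YZ}·6.5 = 233.7 + 183.9, so R_Y^{YZ} = 64.25 kN and R_Z = 71.9 − 64.25 = 7.651 kN.

R_Z = 7.651 kN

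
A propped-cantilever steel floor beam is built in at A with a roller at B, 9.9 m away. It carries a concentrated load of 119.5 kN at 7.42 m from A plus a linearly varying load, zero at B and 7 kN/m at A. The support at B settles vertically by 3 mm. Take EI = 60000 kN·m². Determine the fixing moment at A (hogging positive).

Remove the prop at B; the released (primary) structure is a cantilever built in at A.
Deflection at B on the released cantilever, summing each load's contribution:
  point load 119.5 at a = 7.42: Pa²(3L − a)/(6EI) = 24431/EI
  triangular load, peak 7 at the fixed end: w₀L⁴/(30EI) = 2241/EI
  δ_0 = 26672/EI
Flexibility coefficient — unit upward force at B: δ_{BB} = L³/(3EI) = 323.4/EI.
With EI = 60000 kN·m²: δ_0 = 0.44454 m and δ_{BB} = 0.005391 m/kN.
Compatibility — the beam at B must follow the support down by 0.003 m: δ_0 − R_B·δ_{BB} = 0.003, so R_B = (0.44454 − 0.003)/0.005391 = 81.91 kN.
Moment equilibrium about A: M_A = Σ(load moments about A) − R_B·L = 1001 − 81.91×9.9 = 190.1 kN·m.

M_A = 190.1 kN·m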